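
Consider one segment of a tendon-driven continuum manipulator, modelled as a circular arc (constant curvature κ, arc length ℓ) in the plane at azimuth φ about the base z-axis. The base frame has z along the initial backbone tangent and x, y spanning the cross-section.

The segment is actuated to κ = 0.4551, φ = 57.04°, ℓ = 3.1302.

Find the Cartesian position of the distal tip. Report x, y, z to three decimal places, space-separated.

1.021 1.575 2.174

θ = κ·ℓ = 0.4551 × 3.1302 = 1.42455 rad
ρ = (1 − cos θ)/κ = (1 − 0.14572)/0.4551 = 1.87712
z = sin θ / κ = 0.98933/0.4551 = 2.17386
x = ρ cos φ = 1.87712 × cos(57.04°) = 1.02125
y = ρ sin φ = 1.87712 × sin(57.04°) = 1.57500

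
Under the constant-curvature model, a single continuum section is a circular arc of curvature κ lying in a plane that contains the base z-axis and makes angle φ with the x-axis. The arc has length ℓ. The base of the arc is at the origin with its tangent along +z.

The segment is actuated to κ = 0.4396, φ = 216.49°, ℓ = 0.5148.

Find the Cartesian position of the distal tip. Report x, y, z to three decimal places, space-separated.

θ = κ·ℓ = 0.4396 × 0.5148 = 0.22631 rad
ρ = (1 − cos θ)/κ = (1 − 0.97450)/0.4396 = 0.05800
z = sin θ / κ = 0.22438/0.4396 = 0.51042
x = ρ cos φ = 0.05800 × cos(216.49°) = -0.04663
y = ρ sin φ = 0.05800 × sin(216.49°) = -0.03449

-0.047 -0.034 0.510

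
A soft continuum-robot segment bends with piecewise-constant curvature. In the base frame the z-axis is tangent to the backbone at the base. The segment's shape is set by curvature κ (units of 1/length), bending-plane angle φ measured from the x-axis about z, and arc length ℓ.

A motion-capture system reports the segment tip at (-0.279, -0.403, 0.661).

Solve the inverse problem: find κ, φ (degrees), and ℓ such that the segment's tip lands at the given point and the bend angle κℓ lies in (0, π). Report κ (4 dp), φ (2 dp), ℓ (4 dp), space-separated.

ρ = √(x²+y²) = √(-0.279² + -0.403²) = 0.49015
φ = atan2(y, x) mod 360° = atan2(-0.403, -0.279) = 235.3048°
|p|² = ρ² + z² = 0.49015² + 0.661² = 0.67717
κ = 2ρ / |p|² = 2×0.49015 / 0.67717 = 1.44765
θ = 2·atan2(ρ, z) = 2·atan2(0.49015, 0.661) = 1.27612 rad
ℓ = θ/κ = 1.27612/1.44765 = 0.88151

1.4476 235.30 0.8815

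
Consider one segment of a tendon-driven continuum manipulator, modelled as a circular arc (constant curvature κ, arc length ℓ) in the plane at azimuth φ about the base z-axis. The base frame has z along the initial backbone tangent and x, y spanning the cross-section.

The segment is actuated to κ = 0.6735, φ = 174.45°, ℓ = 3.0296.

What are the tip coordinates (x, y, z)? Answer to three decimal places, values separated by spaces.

θ = κ·ℓ = 0.6735 × 3.0296 = 2.04044 rad
ρ = (1 − cos θ)/κ = (1 − -0.45256)/0.6735 = 2.15674
z = sin θ / κ = 0.89173/0.6735 = 1.32403
x = ρ cos φ = 2.15674 × cos(174.45°) = -2.14663
y = ρ sin φ = 2.15674 × sin(174.45°) = 0.20859

-2.147 0.209 1.324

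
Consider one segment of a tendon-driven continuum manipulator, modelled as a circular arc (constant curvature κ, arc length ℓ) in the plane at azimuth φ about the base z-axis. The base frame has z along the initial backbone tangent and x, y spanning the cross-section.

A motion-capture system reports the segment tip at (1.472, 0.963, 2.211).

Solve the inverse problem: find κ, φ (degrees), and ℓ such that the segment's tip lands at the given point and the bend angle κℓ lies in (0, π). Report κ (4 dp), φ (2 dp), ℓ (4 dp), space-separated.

ρ = √(x²+y²) = √(1.472² + 0.963²) = 1.75902
φ = atan2(y, x) mod 360° = atan2(0.963, 1.472) = 33.1932°
|p|² = ρ² + z² = 1.75902² + 2.211² = 7.98267
κ = 2ρ / |p|² = 2×1.75902 / 7.98267 = 0.44071
θ = 2·atan2(ρ, z) = 2·atan2(1.75902, 2.211) = 1.34408 rad
ℓ = θ/κ = 1.34408/0.44071 = 3.04980

0.4407 33.19 3.0498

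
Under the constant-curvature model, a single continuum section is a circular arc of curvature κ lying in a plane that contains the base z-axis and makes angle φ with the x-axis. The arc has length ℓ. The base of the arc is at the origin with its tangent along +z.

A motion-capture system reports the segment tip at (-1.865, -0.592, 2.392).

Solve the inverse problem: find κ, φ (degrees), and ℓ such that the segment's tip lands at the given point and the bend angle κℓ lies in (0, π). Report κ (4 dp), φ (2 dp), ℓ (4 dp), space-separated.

ρ = √(x²+y²) = √(-1.865² + -0.592²) = 1.95670
φ = atan2(y, x) mod 360° = atan2(-0.592, -1.865) = 197.6108°
|p|² = ρ² + z² = 1.95670² + 2.392² = 9.55035
κ = 2ρ / |p|² = 2×1.95670 / 9.55035 = 0.40977
θ = 2·atan2(ρ, z) = 2·atan2(1.95670, 2.392) = 1.37127 rad
ℓ = θ/κ = 1.37127/0.40977 = 3.34646

0.4098 197.61 3.3465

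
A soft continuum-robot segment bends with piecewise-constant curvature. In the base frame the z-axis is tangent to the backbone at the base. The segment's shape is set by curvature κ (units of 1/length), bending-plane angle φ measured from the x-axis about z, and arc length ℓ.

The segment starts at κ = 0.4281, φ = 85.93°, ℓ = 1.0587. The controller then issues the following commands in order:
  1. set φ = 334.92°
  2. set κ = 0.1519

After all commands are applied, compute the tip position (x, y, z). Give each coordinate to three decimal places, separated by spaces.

0.077 -0.036 1.054

initial: κ=0.4281, φ=85.93°, ℓ=1.0587
cmd 1: set φ=334.92° → (κ,φ,ℓ)=(0.4281,334.92°,1.0587) → tip=(0.2136,-0.1000,1.0228)
cmd 2: set κ=0.1519 → (κ,φ,ℓ)=(0.1519,334.92°,1.0587) → tip=(0.0769,-0.0360,1.0541)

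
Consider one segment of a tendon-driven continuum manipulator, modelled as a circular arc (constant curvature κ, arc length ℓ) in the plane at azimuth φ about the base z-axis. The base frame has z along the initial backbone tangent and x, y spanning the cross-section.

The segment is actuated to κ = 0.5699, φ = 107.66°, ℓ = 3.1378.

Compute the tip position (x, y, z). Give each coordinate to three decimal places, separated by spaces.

-0.647 2.033 1.713

θ = κ·ℓ = 0.5699 × 3.1378 = 1.78823 rad
ρ = (1 − cos θ)/κ = (1 − -0.21573)/0.5699 = 2.13323
z = sin θ / κ = 0.97645/0.5699 = 1.71338
x = ρ cos φ = 2.13323 × cos(107.66°) = -0.64715
y = ρ sin φ = 2.13323 × sin(107.66°) = 2.03270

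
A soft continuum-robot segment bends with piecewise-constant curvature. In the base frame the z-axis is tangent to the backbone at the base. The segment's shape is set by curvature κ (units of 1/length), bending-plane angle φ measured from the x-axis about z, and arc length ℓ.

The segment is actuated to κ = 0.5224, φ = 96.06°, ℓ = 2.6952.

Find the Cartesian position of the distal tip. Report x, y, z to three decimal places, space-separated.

-0.169 1.595 1.889

θ = κ·ℓ = 0.5224 × 2.6952 = 1.40797 rad
ρ = (1 − cos θ)/κ = (1 − 0.16211)/0.5224 = 1.60393
z = sin θ / κ = 0.98677/0.5224 = 1.88892
x = ρ cos φ = 1.60393 × cos(96.06°) = -0.16933
y = ρ sin φ = 1.60393 × sin(96.06°) = 1.59497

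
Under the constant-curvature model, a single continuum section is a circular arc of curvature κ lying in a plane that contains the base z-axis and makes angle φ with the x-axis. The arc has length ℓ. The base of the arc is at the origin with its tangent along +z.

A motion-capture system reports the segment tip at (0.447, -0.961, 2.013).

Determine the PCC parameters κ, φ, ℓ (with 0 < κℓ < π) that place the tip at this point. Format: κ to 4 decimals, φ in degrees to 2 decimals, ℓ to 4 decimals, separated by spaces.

ρ = √(x²+y²) = √(0.447² + -0.961²) = 1.05987
φ = atan2(y, x) mod 360° = atan2(-0.961, 0.447) = 294.9450°
|p|² = ρ² + z² = 1.05987² + 2.013² = 5.17550
κ = 2ρ / |p|² = 2×1.05987 / 5.17550 = 0.40957
θ = 2·atan2(ρ, z) = 2·atan2(1.05987, 2.013) = 0.96927 rad
ℓ = θ/κ = 0.96927/0.40957 = 2.36653

0.4096 294.95 2.3665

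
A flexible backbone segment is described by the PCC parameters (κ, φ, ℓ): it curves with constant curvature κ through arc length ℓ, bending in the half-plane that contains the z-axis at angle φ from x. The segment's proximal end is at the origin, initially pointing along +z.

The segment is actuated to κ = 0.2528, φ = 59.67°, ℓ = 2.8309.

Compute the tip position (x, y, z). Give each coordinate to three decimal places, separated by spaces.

0.490 0.838 2.595

θ = κ·ℓ = 0.2528 × 2.8309 = 0.71565 rad
ρ = (1 − cos θ)/κ = (1 − 0.75467)/0.2528 = 0.97047
z = sin θ / κ = 0.65611/0.2528 = 2.59537
x = ρ cos φ = 0.97047 × cos(59.67°) = 0.49007
y = ρ sin φ = 0.97047 × sin(59.67°) = 0.83764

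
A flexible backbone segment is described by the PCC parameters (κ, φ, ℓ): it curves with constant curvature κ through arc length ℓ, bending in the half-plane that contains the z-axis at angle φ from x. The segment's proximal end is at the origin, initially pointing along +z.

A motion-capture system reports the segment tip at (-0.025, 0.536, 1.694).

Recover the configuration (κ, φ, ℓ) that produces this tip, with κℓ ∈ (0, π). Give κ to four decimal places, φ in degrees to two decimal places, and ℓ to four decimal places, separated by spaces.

ρ = √(x²+y²) = √(-0.025² + 0.536²) = 0.53658
φ = atan2(y, x) mod 360° = atan2(0.536, -0.025) = 92.6704°
|p|² = ρ² + z² = 0.53658² + 1.694² = 3.15756
κ = 2ρ / |p|² = 2×0.53658 / 3.15756 = 0.33987
θ = 2·atan2(ρ, z) = 2·atan2(0.53658, 1.694) = 0.61351 rad
ℓ = θ/κ = 0.61351/0.33987 = 1.80513

0.3399 92.67 1.8051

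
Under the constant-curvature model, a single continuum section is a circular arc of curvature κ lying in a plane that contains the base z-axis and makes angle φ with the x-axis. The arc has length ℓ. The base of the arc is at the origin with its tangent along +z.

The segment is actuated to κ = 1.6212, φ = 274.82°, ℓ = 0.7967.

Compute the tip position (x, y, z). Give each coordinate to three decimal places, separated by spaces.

θ = κ·ℓ = 1.6212 × 0.7967 = 1.29161 rad
ρ = (1 − cos θ)/κ = (1 − 0.27557)/1.6212 = 0.44685
z = sin θ / κ = 0.96128/1.6212 = 0.59294
x = ρ cos φ = 0.44685 × cos(274.82°) = 0.03755
y = ρ sin φ = 0.44685 × sin(274.82°) = -0.44527

0.038 -0.445 0.593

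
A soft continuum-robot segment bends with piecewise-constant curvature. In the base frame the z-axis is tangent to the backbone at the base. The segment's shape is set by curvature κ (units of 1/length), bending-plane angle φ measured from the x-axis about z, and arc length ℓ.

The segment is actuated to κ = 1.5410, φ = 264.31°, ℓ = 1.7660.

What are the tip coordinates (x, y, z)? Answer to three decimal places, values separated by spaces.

θ = κ·ℓ = 1.5410 × 1.7660 = 2.72141 rad
ρ = (1 − cos θ)/κ = (1 − -0.91301)/1.5410 = 1.24141
z = sin θ / κ = 0.40793/1.5410 = 0.26472
x = ρ cos φ = 1.24141 × cos(264.31°) = -0.12308
y = ρ sin φ = 1.24141 × sin(264.31°) = -1.23529

-0.123 -1.235 0.265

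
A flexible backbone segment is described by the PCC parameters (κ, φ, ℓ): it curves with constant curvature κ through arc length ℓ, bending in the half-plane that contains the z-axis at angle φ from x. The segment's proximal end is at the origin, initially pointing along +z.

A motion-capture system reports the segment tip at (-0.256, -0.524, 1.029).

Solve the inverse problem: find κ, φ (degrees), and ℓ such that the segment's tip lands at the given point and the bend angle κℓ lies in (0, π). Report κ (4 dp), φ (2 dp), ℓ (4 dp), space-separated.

0.8338 243.96 1.2369

ρ = √(x²+y²) = √(-0.256² + -0.524²) = 0.58319
φ = atan2(y, x) mod 360° = atan2(-0.524, -0.256) = 243.9622°
|p|² = ρ² + z² = 0.58319² + 1.029² = 1.39895
κ = 2ρ / |p|² = 2×0.58319 / 1.39895 = 0.83375
θ = 2·atan2(ρ, z) = 2·atan2(0.58319, 1.029) = 1.03123 rad
ℓ = θ/κ = 1.03123/0.83375 = 1.23685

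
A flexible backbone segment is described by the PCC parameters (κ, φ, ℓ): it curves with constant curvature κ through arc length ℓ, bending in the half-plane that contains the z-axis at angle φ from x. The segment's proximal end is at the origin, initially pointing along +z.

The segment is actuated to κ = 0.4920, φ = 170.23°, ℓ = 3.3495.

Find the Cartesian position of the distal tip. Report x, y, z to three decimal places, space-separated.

-2.157 0.371 2.026

θ = κ·ℓ = 0.4920 × 3.3495 = 1.64795 rad
ρ = (1 − cos θ)/κ = (1 − -0.07708)/0.4920 = 2.18919
z = sin θ / κ = 0.99702/0.4920 = 2.02647
x = ρ cos φ = 2.18919 × cos(170.23°) = -2.15744
y = ρ sin φ = 2.18919 × sin(170.23°) = 0.37149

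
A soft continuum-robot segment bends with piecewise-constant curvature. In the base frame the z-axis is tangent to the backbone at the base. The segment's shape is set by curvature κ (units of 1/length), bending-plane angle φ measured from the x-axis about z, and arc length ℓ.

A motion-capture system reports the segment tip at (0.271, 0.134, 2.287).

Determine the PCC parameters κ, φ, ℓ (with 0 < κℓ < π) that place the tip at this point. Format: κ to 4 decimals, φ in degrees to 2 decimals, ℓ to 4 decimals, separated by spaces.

ρ = √(x²+y²) = √(0.271² + 0.134²) = 0.30232
φ = atan2(y, x) mod 360° = atan2(0.134, 0.271) = 26.3108°
|p|² = ρ² + z² = 0.30232² + 2.287² = 5.32177
κ = 2ρ / |p|² = 2×0.30232 / 5.32177 = 0.11362
θ = 2·atan2(ρ, z) = 2·atan2(0.30232, 2.287) = 0.26286 rad
ℓ = θ/κ = 0.26286/0.11362 = 2.31355

0.1136 26.31 2.3136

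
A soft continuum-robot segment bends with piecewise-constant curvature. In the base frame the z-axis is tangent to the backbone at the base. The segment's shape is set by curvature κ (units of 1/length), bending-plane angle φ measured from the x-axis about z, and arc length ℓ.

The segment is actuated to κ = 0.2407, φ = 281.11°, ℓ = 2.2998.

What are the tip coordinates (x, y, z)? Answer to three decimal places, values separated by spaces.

θ = κ·ℓ = 0.2407 × 2.2998 = 0.55356 rad
ρ = (1 − cos θ)/κ = (1 − 0.85066)/0.2407 = 0.62045
z = sin θ / κ = 0.52572/0.2407 = 2.18413
x = ρ cos φ = 0.62045 × cos(281.11°) = 0.11956
y = ρ sin φ = 0.62045 × sin(281.11°) = -0.60882

0.120 -0.609 2.184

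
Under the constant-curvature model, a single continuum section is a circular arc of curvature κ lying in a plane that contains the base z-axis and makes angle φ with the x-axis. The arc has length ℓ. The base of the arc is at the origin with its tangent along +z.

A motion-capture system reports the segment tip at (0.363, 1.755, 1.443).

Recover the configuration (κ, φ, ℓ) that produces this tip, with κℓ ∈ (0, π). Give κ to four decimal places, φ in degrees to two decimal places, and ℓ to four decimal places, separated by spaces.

0.6770 78.31 2.6377

ρ = √(x²+y²) = √(0.363² + 1.755²) = 1.79215
φ = atan2(y, x) mod 360° = atan2(1.755, 0.363) = 78.3139°
|p|² = ρ² + z² = 1.79215² + 1.443² = 5.29404
κ = 2ρ / |p|² = 2×1.79215 / 5.29404 = 0.67704
θ = 2·atan2(ρ, z) = 2·atan2(1.79215, 1.443) = 1.78581 rad
ℓ = θ/κ = 1.78581/0.67704 = 2.63766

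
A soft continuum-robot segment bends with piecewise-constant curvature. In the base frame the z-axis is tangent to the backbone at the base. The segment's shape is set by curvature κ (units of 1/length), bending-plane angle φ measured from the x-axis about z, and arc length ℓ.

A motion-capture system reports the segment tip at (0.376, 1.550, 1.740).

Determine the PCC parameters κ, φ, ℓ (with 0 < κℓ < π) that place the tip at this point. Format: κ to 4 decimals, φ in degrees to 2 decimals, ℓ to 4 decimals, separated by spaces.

0.5725 76.36 2.5917

ρ = √(x²+y²) = √(0.376² + 1.550²) = 1.59495
φ = atan2(y, x) mod 360° = atan2(1.550, 0.376) = 76.3645°
|p|² = ρ² + z² = 1.59495² + 1.740² = 5.57148
κ = 2ρ / |p|² = 2×1.59495 / 5.57148 = 0.57254
θ = 2·atan2(ρ, z) = 2·atan2(1.59495, 1.740) = 1.48387 rad
ℓ = θ/κ = 1.48387/0.57254 = 2.59171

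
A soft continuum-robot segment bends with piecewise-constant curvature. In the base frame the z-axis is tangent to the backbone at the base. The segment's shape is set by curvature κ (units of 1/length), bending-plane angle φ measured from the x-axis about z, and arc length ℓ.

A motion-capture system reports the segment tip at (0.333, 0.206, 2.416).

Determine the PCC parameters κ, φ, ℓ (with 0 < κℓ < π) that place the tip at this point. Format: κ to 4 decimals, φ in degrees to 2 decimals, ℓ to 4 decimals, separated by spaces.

0.1307 31.74 2.4581

ρ = √(x²+y²) = √(0.333² + 0.206²) = 0.39157
φ = atan2(y, x) mod 360° = atan2(0.206, 0.333) = 31.7417°
|p|² = ρ² + z² = 0.39157² + 2.416² = 5.99038
κ = 2ρ / |p|² = 2×0.39157 / 5.99038 = 0.13073
θ = 2·atan2(ρ, z) = 2·atan2(0.39157, 2.416) = 0.32135 rad
ℓ = θ/κ = 0.32135/0.13073 = 2.45809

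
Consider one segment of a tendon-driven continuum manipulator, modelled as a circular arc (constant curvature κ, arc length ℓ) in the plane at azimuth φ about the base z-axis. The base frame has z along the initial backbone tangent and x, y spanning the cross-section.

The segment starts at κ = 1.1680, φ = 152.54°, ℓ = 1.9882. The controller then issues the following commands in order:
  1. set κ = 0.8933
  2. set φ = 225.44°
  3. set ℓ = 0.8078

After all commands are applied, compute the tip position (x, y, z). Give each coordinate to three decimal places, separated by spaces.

-0.196 -0.199 0.739

initial: κ=1.1680, φ=152.54°, ℓ=1.9882
cmd 1: set κ=0.8933 → (κ,φ,ℓ)=(0.8933,152.54°,1.9882) → tip=(-1.1958,0.6214,1.0959)
cmd 2: set φ=225.44° → (κ,φ,ℓ)=(0.8933,225.44°,1.9882) → tip=(-0.9456,-0.9602,1.0959)
cmd 3: set ℓ=0.8078 → (κ,φ,ℓ)=(0.8933,225.44°,0.8078) → tip=(-0.1958,-0.1988,0.7395)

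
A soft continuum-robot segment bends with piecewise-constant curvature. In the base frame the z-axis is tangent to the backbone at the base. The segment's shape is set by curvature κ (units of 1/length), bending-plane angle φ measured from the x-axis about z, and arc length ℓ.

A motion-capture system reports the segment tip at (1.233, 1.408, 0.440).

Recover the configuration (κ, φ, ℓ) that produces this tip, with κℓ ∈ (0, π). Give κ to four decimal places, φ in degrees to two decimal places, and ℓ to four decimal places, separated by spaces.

ρ = √(x²+y²) = √(1.233² + 1.408²) = 1.87156
φ = atan2(y, x) mod 360° = atan2(1.408, 1.233) = 48.7910°
|p|² = ρ² + z² = 1.87156² + 0.440² = 3.69635
κ = 2ρ / |p|² = 2×1.87156 / 3.69635 = 1.01265
θ = 2·atan2(ρ, z) = 2·atan2(1.87156, 0.440) = 2.67978 rad
ℓ = θ/κ = 2.67978/1.01265 = 2.64630

1.0127 48.79 2.6463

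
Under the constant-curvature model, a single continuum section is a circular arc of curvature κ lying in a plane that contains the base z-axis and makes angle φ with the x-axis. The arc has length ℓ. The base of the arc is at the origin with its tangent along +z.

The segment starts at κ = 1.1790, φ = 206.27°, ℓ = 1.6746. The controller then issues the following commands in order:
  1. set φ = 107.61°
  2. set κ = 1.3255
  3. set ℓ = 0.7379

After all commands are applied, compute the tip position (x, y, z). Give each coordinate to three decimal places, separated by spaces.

initial: κ=1.1790, φ=206.27°, ℓ=1.6746
cmd 1: set φ=107.61° → (κ,φ,ℓ)=(1.1790,107.61°,1.6746) → tip=(-0.3574,1.1259,0.7800)
cmd 2: set κ=1.3255 → (κ,φ,ℓ)=(1.3255,107.61°,1.6746) → tip=(-0.3662,1.1536,0.6011)
cmd 3: set ℓ=0.7379 → (κ,φ,ℓ)=(1.3255,107.61°,0.7379) → tip=(-0.1007,0.3174,0.6257)

-0.101 0.317 0.626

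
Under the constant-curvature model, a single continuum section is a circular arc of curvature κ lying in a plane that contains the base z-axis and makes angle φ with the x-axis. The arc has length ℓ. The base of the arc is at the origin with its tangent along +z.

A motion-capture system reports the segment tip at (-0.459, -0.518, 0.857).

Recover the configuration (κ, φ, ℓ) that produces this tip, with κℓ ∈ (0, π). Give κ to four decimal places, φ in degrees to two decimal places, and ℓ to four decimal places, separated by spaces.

1.1407 228.46 1.1911

ρ = √(x²+y²) = √(-0.459² + -0.518²) = 0.69210
φ = atan2(y, x) mod 360° = atan2(-0.518, -0.459) = 228.4558°
|p|² = ρ² + z² = 0.69210² + 0.857² = 1.21345
κ = 2ρ / |p|² = 2×0.69210 / 1.21345 = 1.14071
θ = 2·atan2(ρ, z) = 2·atan2(0.69210, 0.857) = 1.35870 rad
ℓ = θ/κ = 1.35870/1.14071 = 1.19110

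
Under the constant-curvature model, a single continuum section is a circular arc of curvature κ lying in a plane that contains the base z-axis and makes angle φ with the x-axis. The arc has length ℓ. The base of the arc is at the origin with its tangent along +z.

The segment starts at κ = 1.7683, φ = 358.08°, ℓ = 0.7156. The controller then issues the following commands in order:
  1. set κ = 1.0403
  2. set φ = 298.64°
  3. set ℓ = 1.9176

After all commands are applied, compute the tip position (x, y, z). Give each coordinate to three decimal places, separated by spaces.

0.650 -1.191 0.876

initial: κ=1.7683, φ=358.08°, ℓ=0.7156
cmd 1: set κ=1.0403 → (κ,φ,ℓ)=(1.0403,358.08°,0.7156) → tip=(0.2541,-0.0085,0.6513)
cmd 2: set φ=298.64° → (κ,φ,ℓ)=(1.0403,298.64°,0.7156) → tip=(0.1219,-0.2232,0.6513)
cmd 3: set ℓ=1.9176 → (κ,φ,ℓ)=(1.0403,298.64°,1.9176) → tip=(0.6503,-1.1908,0.8761)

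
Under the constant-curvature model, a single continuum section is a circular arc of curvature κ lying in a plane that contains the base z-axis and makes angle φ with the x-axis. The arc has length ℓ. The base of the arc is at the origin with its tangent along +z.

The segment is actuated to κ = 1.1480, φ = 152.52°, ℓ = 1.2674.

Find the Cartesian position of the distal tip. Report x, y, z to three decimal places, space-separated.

θ = κ·ℓ = 1.1480 × 1.2674 = 1.45498 rad
ρ = (1 − cos θ)/κ = (1 − 0.11556)/1.1480 = 0.77042
z = sin θ / κ = 0.99330/1.1480 = 0.86524
x = ρ cos φ = 0.77042 × cos(152.52°) = -0.68349
y = ρ sin φ = 0.77042 × sin(152.52°) = 0.35550

-0.683 0.355 0.865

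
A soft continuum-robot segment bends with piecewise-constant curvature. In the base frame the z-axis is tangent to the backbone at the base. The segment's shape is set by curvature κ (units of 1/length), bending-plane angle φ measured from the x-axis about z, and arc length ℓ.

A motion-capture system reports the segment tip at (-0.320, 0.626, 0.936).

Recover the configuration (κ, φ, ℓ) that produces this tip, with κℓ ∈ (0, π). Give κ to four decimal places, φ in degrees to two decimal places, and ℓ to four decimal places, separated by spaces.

1.0261 117.08 1.2557

ρ = √(x²+y²) = √(-0.320² + 0.626²) = 0.70305
φ = atan2(y, x) mod 360° = atan2(0.626, -0.320) = 117.0753°
|p|² = ρ² + z² = 0.70305² + 0.936² = 1.37037
κ = 2ρ / |p|² = 2×0.70305 / 1.37037 = 1.02607
θ = 2·atan2(ρ, z) = 2·atan2(0.70305, 0.936) = 1.28843 rad
ℓ = θ/κ = 1.28843/1.02607 = 1.25570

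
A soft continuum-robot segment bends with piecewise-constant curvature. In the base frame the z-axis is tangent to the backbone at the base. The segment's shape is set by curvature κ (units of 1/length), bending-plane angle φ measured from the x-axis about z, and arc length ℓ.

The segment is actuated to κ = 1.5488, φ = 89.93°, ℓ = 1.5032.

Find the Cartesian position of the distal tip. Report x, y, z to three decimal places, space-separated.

0.001 1.089 0.469

θ = κ·ℓ = 1.5488 × 1.5032 = 2.32816 rad
ρ = (1 − cos θ)/κ = (1 − -0.68701)/1.5488 = 1.08923
z = sin θ / κ = 0.72665/1.5488 = 0.46917
x = ρ cos φ = 1.08923 × cos(89.93°) = 0.00133
y = ρ sin φ = 1.08923 × sin(89.93°) = 1.08923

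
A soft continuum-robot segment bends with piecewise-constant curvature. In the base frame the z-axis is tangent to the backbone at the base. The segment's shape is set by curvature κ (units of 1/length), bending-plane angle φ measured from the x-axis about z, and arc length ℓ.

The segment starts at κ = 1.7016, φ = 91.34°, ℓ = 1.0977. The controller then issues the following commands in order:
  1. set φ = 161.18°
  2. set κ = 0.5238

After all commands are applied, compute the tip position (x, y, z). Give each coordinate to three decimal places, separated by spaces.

-0.291 0.099 1.038

initial: κ=1.7016, φ=91.34°, ℓ=1.0977
cmd 1: set φ=161.18° → (κ,φ,ℓ)=(1.7016,161.18°,1.0977) → tip=(-0.7191,0.2451,0.5619)
cmd 2: set κ=0.5238 → (κ,φ,ℓ)=(0.5238,161.18°,1.0977) → tip=(-0.2906,0.0990,1.0382)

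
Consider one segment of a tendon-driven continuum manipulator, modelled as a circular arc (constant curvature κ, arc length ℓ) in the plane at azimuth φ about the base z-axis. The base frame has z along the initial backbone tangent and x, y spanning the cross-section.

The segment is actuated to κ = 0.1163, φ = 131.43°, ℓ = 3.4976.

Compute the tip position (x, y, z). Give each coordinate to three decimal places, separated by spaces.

θ = κ·ℓ = 0.1163 × 3.4976 = 0.40677 rad
ρ = (1 − cos θ)/κ = (1 − 0.91840)/0.1163 = 0.70161
z = sin θ / κ = 0.39565/0.1163 = 3.40194
x = ρ cos φ = 0.70161 × cos(131.43°) = -0.46426
y = ρ sin φ = 0.70161 × sin(131.43°) = 0.52604

-0.464 0.526 3.402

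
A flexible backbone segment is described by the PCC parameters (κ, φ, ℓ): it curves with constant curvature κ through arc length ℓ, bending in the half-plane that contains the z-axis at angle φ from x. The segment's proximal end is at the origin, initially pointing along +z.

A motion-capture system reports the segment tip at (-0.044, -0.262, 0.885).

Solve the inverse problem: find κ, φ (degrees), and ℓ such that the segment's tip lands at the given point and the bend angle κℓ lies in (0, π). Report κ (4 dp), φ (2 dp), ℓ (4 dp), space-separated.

0.6223 260.47 0.9372

ρ = √(x²+y²) = √(-0.044² + -0.262²) = 0.26567
φ = atan2(y, x) mod 360° = atan2(-0.262, -0.044) = 260.4668°
|p|² = ρ² + z² = 0.26567² + 0.885² = 0.85381
κ = 2ρ / |p|² = 2×0.26567 / 0.85381 = 0.62232
θ = 2·atan2(ρ, z) = 2·atan2(0.26567, 0.885) = 0.58326 rad
ℓ = θ/κ = 0.58326/0.62232 = 0.93724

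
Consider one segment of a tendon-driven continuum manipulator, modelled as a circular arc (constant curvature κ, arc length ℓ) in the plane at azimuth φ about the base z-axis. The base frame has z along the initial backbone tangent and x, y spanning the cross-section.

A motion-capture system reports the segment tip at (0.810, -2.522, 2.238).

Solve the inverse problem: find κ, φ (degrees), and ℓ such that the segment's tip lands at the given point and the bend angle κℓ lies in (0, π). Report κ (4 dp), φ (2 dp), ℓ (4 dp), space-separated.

0.4406 287.81 3.9463

ρ = √(x²+y²) = √(0.810² + -2.522²) = 2.64888
φ = atan2(y, x) mod 360° = atan2(-2.522, 0.810) = 287.8057°
|p|² = ρ² + z² = 2.64888² + 2.238² = 12.02523
κ = 2ρ / |p|² = 2×2.64888 / 12.02523 = 0.44055
θ = 2·atan2(ρ, z) = 2·atan2(2.64888, 2.238) = 1.73856 rad
ℓ = θ/κ = 1.73856/0.44055 = 3.94630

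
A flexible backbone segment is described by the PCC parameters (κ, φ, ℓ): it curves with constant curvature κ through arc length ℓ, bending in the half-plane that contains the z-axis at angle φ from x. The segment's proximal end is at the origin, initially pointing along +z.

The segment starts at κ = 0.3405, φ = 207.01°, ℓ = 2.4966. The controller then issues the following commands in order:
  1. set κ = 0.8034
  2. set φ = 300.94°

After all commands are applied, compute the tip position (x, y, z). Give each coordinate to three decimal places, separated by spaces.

0.910 -1.517 1.129

initial: κ=0.3405, φ=207.01°, ℓ=2.4966
cmd 1: set κ=0.8034 → (κ,φ,ℓ)=(0.8034,207.01°,2.4966) → tip=(-1.5762,-0.8035,1.1288)
cmd 2: set φ=300.94° → (κ,φ,ℓ)=(0.8034,300.94°,2.4966) → tip=(0.9096,-1.5175,1.1288)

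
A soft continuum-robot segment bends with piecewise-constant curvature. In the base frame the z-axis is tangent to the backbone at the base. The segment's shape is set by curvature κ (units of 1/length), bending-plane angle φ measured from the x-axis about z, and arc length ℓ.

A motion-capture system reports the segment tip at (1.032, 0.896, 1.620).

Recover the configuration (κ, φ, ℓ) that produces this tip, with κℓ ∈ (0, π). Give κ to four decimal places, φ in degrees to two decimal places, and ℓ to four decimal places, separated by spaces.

ρ = √(x²+y²) = √(1.032² + 0.896²) = 1.36669
φ = atan2(y, x) mod 360° = atan2(0.896, 1.032) = 40.9651°
|p|² = ρ² + z² = 1.36669² + 1.620² = 4.49224
κ = 2ρ / |p|² = 2×1.36669 / 4.49224 = 0.60847
θ = 2·atan2(ρ, z) = 2·atan2(1.36669, 1.620) = 1.40157 rad
ℓ = θ/κ = 1.40157/0.60847 = 2.30345

0.6085 40.97 2.3035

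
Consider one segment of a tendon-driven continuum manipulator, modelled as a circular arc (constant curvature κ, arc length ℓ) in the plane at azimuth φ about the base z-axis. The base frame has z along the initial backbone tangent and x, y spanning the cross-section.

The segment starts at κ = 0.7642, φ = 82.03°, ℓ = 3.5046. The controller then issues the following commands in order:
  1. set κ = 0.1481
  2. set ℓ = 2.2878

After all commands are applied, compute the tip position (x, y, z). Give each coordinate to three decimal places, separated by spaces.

0.053 0.380 2.244

initial: κ=0.7642, φ=82.03°, ℓ=3.5046
cmd 1: set κ=0.1481 → (κ,φ,ℓ)=(0.1481,82.03°,3.5046) → tip=(0.1233,0.8807,3.3494)
cmd 2: set ℓ=2.2878 → (κ,φ,ℓ)=(0.1481,82.03°,2.2878) → tip=(0.0532,0.3802,2.2443)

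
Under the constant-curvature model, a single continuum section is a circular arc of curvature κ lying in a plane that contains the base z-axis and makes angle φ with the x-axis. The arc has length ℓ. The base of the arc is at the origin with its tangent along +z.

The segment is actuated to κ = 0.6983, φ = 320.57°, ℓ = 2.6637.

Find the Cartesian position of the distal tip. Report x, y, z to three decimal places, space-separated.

θ = κ·ℓ = 0.6983 × 2.6637 = 1.86006 rad
ρ = (1 − cos θ)/κ = (1 − -0.28525)/0.6983 = 1.84054
z = sin θ / κ = 0.95845/0.6983 = 1.37255
x = ρ cos φ = 1.84054 × cos(320.57°) = 1.42163
y = ρ sin φ = 1.84054 × sin(320.57°) = -1.16899

1.422 -1.169 1.373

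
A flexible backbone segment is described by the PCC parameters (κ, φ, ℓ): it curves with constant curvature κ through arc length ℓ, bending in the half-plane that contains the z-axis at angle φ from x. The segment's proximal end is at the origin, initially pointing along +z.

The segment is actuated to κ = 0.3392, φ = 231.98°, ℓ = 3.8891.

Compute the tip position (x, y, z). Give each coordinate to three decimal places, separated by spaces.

-1.364 -1.744 2.855

θ = κ·ℓ = 0.3392 × 3.8891 = 1.31918 rad
ρ = (1 − cos θ)/κ = (1 − 0.24897)/0.3392 = 2.21413
z = sin θ / κ = 0.96851/0.3392 = 2.85528
x = ρ cos φ = 2.21413 × cos(231.98°) = -1.36376
y = ρ sin φ = 2.21413 × sin(231.98°) = -1.74428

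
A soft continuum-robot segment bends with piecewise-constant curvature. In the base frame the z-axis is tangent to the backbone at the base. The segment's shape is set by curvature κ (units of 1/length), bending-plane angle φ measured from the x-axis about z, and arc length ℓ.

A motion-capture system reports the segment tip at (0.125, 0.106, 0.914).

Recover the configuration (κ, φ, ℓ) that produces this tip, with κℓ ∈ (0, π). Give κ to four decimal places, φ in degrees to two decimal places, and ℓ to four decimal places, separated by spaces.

ρ = √(x²+y²) = √(0.125² + 0.106²) = 0.16389
φ = atan2(y, x) mod 360° = atan2(0.106, 0.125) = 40.2979°
|p|² = ρ² + z² = 0.16389² + 0.914² = 0.86226
κ = 2ρ / |p|² = 2×0.16389 / 0.86226 = 0.38015
θ = 2·atan2(ρ, z) = 2·atan2(0.16389, 0.914) = 0.35486 rad
ℓ = θ/κ = 0.35486/0.38015 = 0.93347

0.3801 40.30 0.9335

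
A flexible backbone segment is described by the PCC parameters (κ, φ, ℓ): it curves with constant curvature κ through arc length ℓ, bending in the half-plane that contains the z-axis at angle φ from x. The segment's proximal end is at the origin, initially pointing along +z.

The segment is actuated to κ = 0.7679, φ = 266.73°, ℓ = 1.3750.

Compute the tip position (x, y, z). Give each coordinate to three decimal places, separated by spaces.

-0.038 -0.660 1.133

θ = κ·ℓ = 0.7679 × 1.3750 = 1.05586 rad
ρ = (1 − cos θ)/κ = (1 − 0.49248)/0.7679 = 0.66092
z = sin θ / κ = 0.87033/0.7679 = 1.13338
x = ρ cos φ = 0.66092 × cos(266.73°) = -0.03770
y = ρ sin φ = 0.66092 × sin(266.73°) = -0.65985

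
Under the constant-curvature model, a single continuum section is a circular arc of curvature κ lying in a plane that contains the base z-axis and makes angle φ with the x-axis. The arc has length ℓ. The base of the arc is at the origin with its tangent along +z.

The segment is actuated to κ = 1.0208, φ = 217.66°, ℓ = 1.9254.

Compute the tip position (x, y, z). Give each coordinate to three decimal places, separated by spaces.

-1.074 -0.829 0.904

θ = κ·ℓ = 1.0208 × 1.9254 = 1.96545 rad
ρ = (1 − cos θ)/κ = (1 − -0.38449)/1.0208 = 1.35628
z = sin θ / κ = 0.92313/1.0208 = 0.90432
x = ρ cos φ = 1.35628 × cos(217.66°) = -1.07370
y = ρ sin φ = 1.35628 × sin(217.66°) = -0.82865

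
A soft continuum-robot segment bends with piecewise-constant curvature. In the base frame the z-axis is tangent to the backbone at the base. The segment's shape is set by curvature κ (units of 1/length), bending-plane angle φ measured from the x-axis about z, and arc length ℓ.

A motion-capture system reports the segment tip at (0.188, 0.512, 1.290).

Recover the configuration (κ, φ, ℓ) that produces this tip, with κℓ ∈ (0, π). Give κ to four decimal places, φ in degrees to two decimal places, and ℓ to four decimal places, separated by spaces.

ρ = √(x²+y²) = √(0.188² + 0.512²) = 0.54542
φ = atan2(y, x) mod 360° = atan2(0.512, 0.188) = 69.8374°
|p|² = ρ² + z² = 0.54542² + 1.290² = 1.96159
κ = 2ρ / |p|² = 2×0.54542 / 1.96159 = 0.55611
θ = 2·atan2(ρ, z) = 2·atan2(0.54542, 1.290) = 0.80003 rad
ℓ = θ/κ = 0.80003/0.55611 = 1.43863

0.5561 69.84 1.4386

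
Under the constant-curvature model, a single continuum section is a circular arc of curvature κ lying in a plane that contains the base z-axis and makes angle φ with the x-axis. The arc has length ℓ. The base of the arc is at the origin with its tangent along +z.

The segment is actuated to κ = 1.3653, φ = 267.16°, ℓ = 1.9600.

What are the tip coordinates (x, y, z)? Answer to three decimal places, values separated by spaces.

θ = κ·ℓ = 1.3653 × 1.9600 = 2.67599 rad
ρ = (1 − cos θ)/κ = (1 − -0.89355)/1.3653 = 1.38691
z = sin θ / κ = 0.44896/1.3653 = 0.32884
x = ρ cos φ = 1.38691 × cos(267.16°) = -0.06872
y = ρ sin φ = 1.38691 × sin(267.16°) = -1.38521

-0.069 -1.385 0.329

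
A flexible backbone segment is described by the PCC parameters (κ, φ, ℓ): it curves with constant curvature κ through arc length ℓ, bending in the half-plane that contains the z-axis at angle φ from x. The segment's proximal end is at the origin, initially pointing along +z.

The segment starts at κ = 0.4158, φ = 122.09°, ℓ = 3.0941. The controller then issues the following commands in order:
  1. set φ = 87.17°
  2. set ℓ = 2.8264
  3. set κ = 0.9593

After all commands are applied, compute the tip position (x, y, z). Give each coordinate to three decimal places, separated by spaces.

0.098 1.987 0.435

initial: κ=0.4158, φ=122.09°, ℓ=3.0941
cmd 1: set φ=87.17° → (κ,φ,ℓ)=(0.4158,87.17°,3.0941) → tip=(0.0854,1.7284,2.3085)
cmd 2: set ℓ=2.8264 → (κ,φ,ℓ)=(0.4158,87.17°,2.8264) → tip=(0.0730,1.4764,2.2193)
cmd 3: set κ=0.9593 → (κ,φ,ℓ)=(0.9593,87.17°,2.8264) → tip=(0.0982,1.9874,0.4348)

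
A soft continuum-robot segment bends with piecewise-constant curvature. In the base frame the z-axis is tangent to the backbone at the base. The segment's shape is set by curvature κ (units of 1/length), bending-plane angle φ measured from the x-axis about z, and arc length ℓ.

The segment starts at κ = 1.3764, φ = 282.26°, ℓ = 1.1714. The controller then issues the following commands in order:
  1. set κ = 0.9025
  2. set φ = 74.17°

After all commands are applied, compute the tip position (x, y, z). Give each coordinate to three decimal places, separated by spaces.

0.154 0.542 0.965

initial: κ=1.3764, φ=282.26°, ℓ=1.1714
cmd 1: set κ=0.9025 → (κ,φ,ℓ)=(0.9025,282.26°,1.1714) → tip=(0.1197,-0.5508,0.9651)
cmd 2: set φ=74.17° → (κ,φ,ℓ)=(0.9025,74.17°,1.1714) → tip=(0.1537,0.5423,0.9651)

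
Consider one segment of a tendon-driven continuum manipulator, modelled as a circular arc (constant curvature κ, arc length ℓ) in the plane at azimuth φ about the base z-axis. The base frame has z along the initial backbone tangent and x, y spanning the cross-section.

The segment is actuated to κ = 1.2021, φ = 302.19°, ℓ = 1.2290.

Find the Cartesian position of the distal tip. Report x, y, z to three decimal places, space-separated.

0.402 -0.638 0.828

θ = κ·ℓ = 1.2021 × 1.2290 = 1.47738 rad
ρ = (1 − cos θ)/κ = (1 − 0.09328)/1.2021 = 0.75428
z = sin θ / κ = 0.99564/1.2021 = 0.82825
x = ρ cos φ = 0.75428 × cos(302.19°) = 0.40183
y = ρ sin φ = 0.75428 × sin(302.19°) = -0.63834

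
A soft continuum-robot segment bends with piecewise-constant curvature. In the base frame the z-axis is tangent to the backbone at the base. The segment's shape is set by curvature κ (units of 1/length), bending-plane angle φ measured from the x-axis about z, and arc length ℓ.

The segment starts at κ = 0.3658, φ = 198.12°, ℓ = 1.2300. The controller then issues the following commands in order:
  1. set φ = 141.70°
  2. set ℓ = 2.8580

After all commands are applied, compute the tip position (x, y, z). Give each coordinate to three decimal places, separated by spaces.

initial: κ=0.3658, φ=198.12°, ℓ=1.2300
cmd 1: set φ=141.70° → (κ,φ,ℓ)=(0.3658,141.70°,1.2300) → tip=(-0.2135,0.1686,1.1889)
cmd 2: set ℓ=2.8580 → (κ,φ,ℓ)=(0.3658,141.70°,2.8580) → tip=(-1.0695,0.8446,2.3651)

-1.069 0.845 2.365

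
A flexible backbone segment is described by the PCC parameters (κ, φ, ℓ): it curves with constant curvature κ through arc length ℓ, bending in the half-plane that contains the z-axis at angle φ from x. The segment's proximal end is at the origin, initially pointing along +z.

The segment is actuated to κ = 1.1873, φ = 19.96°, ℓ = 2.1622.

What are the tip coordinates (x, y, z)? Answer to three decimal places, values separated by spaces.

1.456 0.529 0.458

θ = κ·ℓ = 1.1873 × 2.1622 = 2.56718 rad
ρ = (1 − cos θ)/κ = (1 − -0.83951)/1.1873 = 1.54932
z = sin θ / κ = 0.54334/1.1873 = 0.45763
x = ρ cos φ = 1.54932 × cos(19.96°) = 1.45626
y = ρ sin φ = 1.54932 × sin(19.96°) = 0.52888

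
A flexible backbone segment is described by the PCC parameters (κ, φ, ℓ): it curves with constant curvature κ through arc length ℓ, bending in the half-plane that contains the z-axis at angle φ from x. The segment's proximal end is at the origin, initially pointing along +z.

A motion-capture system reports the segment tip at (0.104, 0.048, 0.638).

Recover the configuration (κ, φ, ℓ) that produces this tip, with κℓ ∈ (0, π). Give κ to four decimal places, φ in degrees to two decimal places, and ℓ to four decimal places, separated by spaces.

0.5452 24.78 0.6516

ρ = √(x²+y²) = √(0.104² + 0.048²) = 0.11454
φ = atan2(y, x) mod 360° = atan2(0.048, 0.104) = 24.7751°
|p|² = ρ² + z² = 0.11454² + 0.638² = 0.42016
κ = 2ρ / |p|² = 2×0.11454 / 0.42016 = 0.54523
θ = 2·atan2(ρ, z) = 2·atan2(0.11454, 0.638) = 0.35528 rad
ℓ = θ/κ = 0.35528/0.54523 = 0.65162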